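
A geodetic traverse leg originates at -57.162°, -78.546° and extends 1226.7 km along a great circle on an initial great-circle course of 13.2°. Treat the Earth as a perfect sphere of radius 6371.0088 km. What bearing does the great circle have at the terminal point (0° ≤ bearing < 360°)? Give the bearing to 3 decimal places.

final bearing 10.336°

The arc subtends δ = 1226.7/6371.0088 = 0.192544 rad at the centre.
Start latitude φ₁ = -0.997665 rad; initial bearing θ = 0.230383 rad.
sin φ₂ = sin φ₁ cos δ + cos φ₁ sin δ cos θ = (-0.840207)(0.981521) + (0.542266)(0.191357)(0.973579) = -0.723656
φ₂ = asin(-0.723656) = -0.809085 rad = -46.357°.
Δλ = atan2( sin θ sin δ cos φ₁ , cos δ − sin φ₁ sin φ₂ ) = atan2(0.023695, 0.373500) = 0.063356 rad = 3.630°.
λ₂ = λ₁ + Δλ = -74.916°.
The forward bearing on arrival equals the back-azimuth from the destination plus 180°.
Back-azimuth from P₂ (-46.357°, -74.916°) to P₁ (-57.162°, -78.546°), with Δλ' = λ₁ − λ₂ = -3.630°: atan2( sin Δλ' cos φ₁ , cos φ₂ sin φ₁ − sin φ₂ cos φ₁ cos Δλ' ) = 190.336°.
Final bearing = (190.336° + 180°) mod 360° = 10.336°.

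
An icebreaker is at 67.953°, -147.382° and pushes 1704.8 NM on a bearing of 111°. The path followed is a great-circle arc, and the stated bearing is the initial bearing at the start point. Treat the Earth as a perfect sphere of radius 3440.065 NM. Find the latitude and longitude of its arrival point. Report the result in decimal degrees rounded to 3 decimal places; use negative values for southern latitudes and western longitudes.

latitude 48.712°, longitude -105.098°

The arc subtends δ = 1704.8/3440.065 = 0.495572 rad at the centre.
Converting: φ₁ = 1.186004 rad, θ = 1.937315 rad.
Applying the spherical law of cosines for sides, sin φ₂ = sin φ₁ cos δ + cos φ₁ sin δ cos θ = 0.751401, so φ₂ = 48.712°.
For the longitude increment, Δλ = atan2( sin θ sin δ cos φ₁, cos δ − sin φ₁ sin φ₂ ) = atan2(0.166644, 0.183241) = 42.284°.
λ₂ = λ₁ + Δλ = -105.098°.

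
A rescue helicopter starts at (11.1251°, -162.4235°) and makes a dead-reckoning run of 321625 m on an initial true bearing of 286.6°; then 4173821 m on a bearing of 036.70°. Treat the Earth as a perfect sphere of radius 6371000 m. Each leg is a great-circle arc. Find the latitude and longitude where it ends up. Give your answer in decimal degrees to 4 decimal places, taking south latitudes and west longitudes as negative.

latitude 39.9376°, longitude -136.9053°

Apply the spherical direct solution leg by leg, carrying full precision between legs.
Leg 1: from (11.1251°, -162.4235°), δ = 321625/6371000 = 0.050483 rad, θ = 286.6° → φ = 11.9379°, λ = -165.2566°.
Leg 2: from (11.9379°, -165.2566°), δ = 4173821/6371000 = 0.655128 rad, θ = 36.7° → φ = 39.9376°, λ = -136.9053°.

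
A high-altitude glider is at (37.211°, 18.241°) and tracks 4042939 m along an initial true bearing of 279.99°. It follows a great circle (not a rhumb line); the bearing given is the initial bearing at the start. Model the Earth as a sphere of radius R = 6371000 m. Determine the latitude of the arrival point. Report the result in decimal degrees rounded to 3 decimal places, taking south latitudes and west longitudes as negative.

Angular distance δ = d/R = 4042939 / 6371000 = 0.634585 rad.
With φ₁ = 37.211° = 0.649454 rad and θ = 279.99° = 4.886747 rad:
Destination latitude: φ₂ = arcsin( sin φ₁ cos δ + cos φ₁ sin δ cos θ ) = arcsin(0.568924) = 34.675°.
For the longitude increment, Δλ = atan2( sin θ sin δ cos φ₁, cos δ − sin φ₁ sin φ₂ ) = atan2(-0.464990, 0.461260) = -45.231°.
λ₂ = 18.241° + -45.231° = -26.990°.

latitude 34.675°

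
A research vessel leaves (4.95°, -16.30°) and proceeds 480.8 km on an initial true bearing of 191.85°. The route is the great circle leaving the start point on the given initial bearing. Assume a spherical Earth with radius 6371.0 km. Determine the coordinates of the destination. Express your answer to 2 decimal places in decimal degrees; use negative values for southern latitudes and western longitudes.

Central angle δ = d/R = 0.075467 rad.
Start latitude φ₁ = 0.086394 rad; initial bearing θ = 3.348414 rad.
sin φ₂ = sin φ₁ cos δ + cos φ₁ sin δ cos θ = (0.086286)(0.997154) + (0.996270)(0.075395)(-0.978689) = 0.012527
φ₂ = asin(0.012527) = 0.012528 rad = 0.72°.
For the longitude increment, Δλ = atan2( sin θ sin δ cos φ₁, cos δ − sin φ₁ sin φ₂ ) = atan2(-0.015425, 0.996073) = -0.89°.
λ₂ = λ₁ + Δλ = -17.19°.

latitude 0.72°, longitude -17.19°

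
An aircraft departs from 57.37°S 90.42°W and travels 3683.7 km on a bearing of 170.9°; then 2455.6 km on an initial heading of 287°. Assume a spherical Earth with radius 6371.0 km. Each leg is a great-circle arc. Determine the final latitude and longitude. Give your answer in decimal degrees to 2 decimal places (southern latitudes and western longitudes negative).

Apply the spherical direct solution leg by leg, carrying full precision between legs.
Leg 1: from (-57.37°, -90.42°), δ = 3683.7/6371 = 0.578198 rad, θ = 170.9° → φ = -85.04°, λ = 1.50°.
Leg 2: from (-85.04°, 1.50°), δ = 2455.6/6371 = 0.385434 rad, θ = 287° → φ = -66.02°, λ = -60.68°.

latitude -66.02°, longitude -60.68°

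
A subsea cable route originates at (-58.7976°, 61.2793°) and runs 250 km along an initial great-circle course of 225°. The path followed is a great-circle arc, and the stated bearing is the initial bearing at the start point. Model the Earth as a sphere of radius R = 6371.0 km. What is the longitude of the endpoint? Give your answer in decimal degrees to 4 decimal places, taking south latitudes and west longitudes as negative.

longitude 58.0649°

The arc subtends δ = 250/6371 = 0.039240 rad at the centre.
With φ₁ = -58.7976° = -1.026212 rad and θ = 225° = 3.926991 rad:
Applying the spherical law of cosines for sides, sin φ₂ = sin φ₁ cos δ + cos φ₁ sin δ cos θ = -0.869055, so φ₂ = -60.3490°.
Then Δλ = atan2(-0.014371, 0.255890) = -0.056102 rad, from sin θ sin δ cos φ₁ over cos δ − sin φ₁ sin φ₂.
λ₂ = λ₁ + Δλ = 58.0649°.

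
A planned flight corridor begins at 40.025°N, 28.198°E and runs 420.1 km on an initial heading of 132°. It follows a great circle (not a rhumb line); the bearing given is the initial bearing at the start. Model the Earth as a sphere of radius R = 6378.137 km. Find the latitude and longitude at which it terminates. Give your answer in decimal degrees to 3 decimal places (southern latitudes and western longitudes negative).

Central angle δ = d/R = 0.065866 rad.
Start latitude φ₁ = 0.698568 rad; initial bearing θ = 2.303835 rad.
sin φ₂ = sin φ₁ cos δ + cos φ₁ sin δ cos θ = (0.643122)(0.997832) + (0.765764)(0.065818)(-0.669131) = 0.608002
φ₂ = asin(0.608002) = 0.653542 rad = 37.445°.
For the longitude increment, Δλ = atan2( sin θ sin δ cos φ₁, cos δ − sin φ₁ sin φ₂ ) = atan2(0.037455, 0.606812) = 3.532°.
λ₂ = 28.198° + 3.532° = 31.730°.

latitude 37.445°, longitude 31.730°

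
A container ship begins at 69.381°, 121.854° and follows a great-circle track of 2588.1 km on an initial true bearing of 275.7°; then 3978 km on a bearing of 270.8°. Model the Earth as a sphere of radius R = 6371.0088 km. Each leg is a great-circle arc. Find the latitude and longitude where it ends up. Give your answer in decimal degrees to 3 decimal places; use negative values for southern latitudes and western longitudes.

Apply the spherical direct solution leg by leg, carrying full precision between legs.
Leg 1: from (69.381°, 121.854°), δ = 2588.1/6371.0088 = 0.406231 rad, θ = 275.7° → φ = 60.879°, λ = 67.958°.
Leg 2: from (60.879°, 67.958°), δ = 3978/6371.0088 = 0.624391 rad, θ = 270.8° → φ = 45.458°, λ = 11.512°.

latitude 45.458°, longitude 11.512°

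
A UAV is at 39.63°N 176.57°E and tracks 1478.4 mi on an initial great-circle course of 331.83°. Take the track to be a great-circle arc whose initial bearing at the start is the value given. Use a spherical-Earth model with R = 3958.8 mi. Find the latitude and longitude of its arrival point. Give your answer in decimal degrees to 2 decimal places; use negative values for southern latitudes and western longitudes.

Angular distance δ = d/R = 1478.4 / 3958.8 = 0.373446 rad.
Start latitude φ₁ = 0.691674 rad; initial bearing θ = 5.791526 rad.
sin φ₂ = sin φ₁ cos δ + cos φ₁ sin δ cos θ = (0.637827)(0.931076) + (0.770179)(0.364827)(0.881551) = 0.841565
φ₂ = asin(0.841565) = 1.000174 rad = 57.31°.
Δλ = atan2( sin θ sin δ cos φ₁ , cos δ − sin φ₁ sin φ₂ ) = atan2(-0.132649, 0.394302) = -0.324520 rad = -18.59°.
λ₂ = 176.57° + -18.59° = 157.98°.

latitude 57.31°, longitude 157.98°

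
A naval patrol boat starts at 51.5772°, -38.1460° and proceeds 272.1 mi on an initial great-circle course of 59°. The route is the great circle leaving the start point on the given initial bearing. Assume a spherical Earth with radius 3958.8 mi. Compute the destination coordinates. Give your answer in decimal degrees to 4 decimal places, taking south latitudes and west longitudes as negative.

latitude 53.4732°, longitude -32.4698°

Central angle δ = d/R = 0.068733 rad.
With φ₁ = 51.5772° = 0.900192 rad and θ = 59° = 1.029744 rad:
sin φ₂ = sin φ₁ cos δ + cos φ₁ sin δ cos θ = (0.783446)(0.997639) + (0.621460)(0.068679)(0.515038) = 0.803579
φ₂ = asin(0.803579) = 0.933284 rad = 53.4732°.
Δλ = atan2( sin θ sin δ cos φ₁ , cos δ − sin φ₁ sin φ₂ ) = atan2(0.036585, 0.368078) = 0.099069 rad = 5.6762°.
λ₂ = λ₁ + Δλ = -32.4698°.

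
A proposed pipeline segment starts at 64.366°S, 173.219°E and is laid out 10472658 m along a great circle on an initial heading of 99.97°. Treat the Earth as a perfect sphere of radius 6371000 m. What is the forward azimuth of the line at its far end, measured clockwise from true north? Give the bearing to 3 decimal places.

Angular distance δ = d/R = 10472658 / 6371000 = 1.643801 rad.
Start latitude φ₁ = -1.123399 rad; initial bearing θ = 1.744806 rad.
Destination latitude: φ₂ = arcsin( sin φ₁ cos δ + cos φ₁ sin δ cos θ ) = arcsin(-0.008940) = -0.512°.
For the longitude increment, Δλ = atan2( sin θ sin δ cos φ₁, cos δ − sin φ₁ sin φ₂ ) = atan2(0.424953, -0.081000) = 100.792°.
λ₂ = 173.219° + 100.792° = 274.011°, normalized to (−180°, 180°] → -85.989°.
The forward bearing on arrival equals the back-azimuth from the destination plus 180°.
Back-azimuth from P₂ (-0.512°, -85.989°) to P₁ (-64.366°, 173.219°), with Δλ' = λ₁ − λ₂ = 259.208°: atan2( sin Δλ' cos φ₁ , cos φ₂ sin φ₁ − sin φ₂ cos φ₁ cos Δλ' ) = 205.221°.
Final bearing = (205.221° + 180°) mod 360° = 25.221°.

final bearing 25.221°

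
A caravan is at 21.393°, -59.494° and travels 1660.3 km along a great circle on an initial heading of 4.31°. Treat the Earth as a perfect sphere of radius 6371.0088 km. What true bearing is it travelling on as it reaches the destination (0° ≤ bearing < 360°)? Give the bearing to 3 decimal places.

final bearing 4.979°

Central angle δ = d/R = 0.260602 rad.
With φ₁ = 21.393° = 0.373378 rad and θ = 4.31° = 0.075224 rad:
Applying the spherical law of cosines for sides, sin φ₂ = sin φ₁ cos δ + cos φ₁ sin δ cos θ = 0.591678, so φ₂ = 36.276°.
Δλ = atan2( sin θ sin δ cos φ₁ , cos δ − sin φ₁ sin φ₂ ) = atan2(0.018030, 0.750413) = 0.024022 rad = 1.376°.
Hence λ₂ = -59.494° + 1.376° = -58.118°.
The forward bearing on arrival equals the back-azimuth from the destination plus 180°.
Back-azimuth from P₂ (36.276°, -58.118°) to P₁ (21.393°, -59.494°), with Δλ' = λ₁ − λ₂ = -1.376°: atan2( sin Δλ' cos φ₁ , cos φ₂ sin φ₁ − sin φ₂ cos φ₁ cos Δλ' ) = 184.979°.
Final bearing = (184.979° + 180°) mod 360° = 4.979°.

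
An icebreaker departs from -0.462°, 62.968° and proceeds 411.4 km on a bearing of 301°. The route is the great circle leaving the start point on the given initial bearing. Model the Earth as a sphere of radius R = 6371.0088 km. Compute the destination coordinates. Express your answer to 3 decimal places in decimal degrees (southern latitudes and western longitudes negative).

latitude 1.443°, longitude 59.796°

δ = 411.4/6371.0088 = 0.064574 rad (3.6998°).
Converting: φ₁ = -0.008063 rad, θ = 5.253441 rad.
Destination latitude: φ₂ = arcsin( sin φ₁ cos δ + cos φ₁ sin δ cos θ ) = arcsin(0.025187) = 1.443°.
Δλ = atan2( sin θ sin δ cos φ₁ , cos δ − sin φ₁ sin φ₂ ) = atan2(-0.055310, 0.998119) = -0.055358 rad = -3.172°.
λ₂ = λ₁ + Δλ = 59.796°.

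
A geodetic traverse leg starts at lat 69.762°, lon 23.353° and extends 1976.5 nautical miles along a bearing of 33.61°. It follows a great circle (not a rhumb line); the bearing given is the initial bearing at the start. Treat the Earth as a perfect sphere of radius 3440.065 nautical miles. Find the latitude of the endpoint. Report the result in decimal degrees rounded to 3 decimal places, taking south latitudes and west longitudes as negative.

δ = 1976.5/3440.065 = 0.574553 rad (32.9195°).
Converting: φ₁ = 1.217577 rad, θ = 0.586605 rad.
Destination latitude: φ₂ = arcsin( sin φ₁ cos δ + cos φ₁ sin δ cos θ ) = arcsin(0.944178) = 70.765°.
For the longitude increment, Δλ = atan2( sin θ sin δ cos φ₁, cos δ − sin φ₁ sin φ₂ ) = atan2(0.104062, -0.046452) = 114.056°.
λ₂ = λ₁ + Δλ = 137.409°.

latitude 70.765°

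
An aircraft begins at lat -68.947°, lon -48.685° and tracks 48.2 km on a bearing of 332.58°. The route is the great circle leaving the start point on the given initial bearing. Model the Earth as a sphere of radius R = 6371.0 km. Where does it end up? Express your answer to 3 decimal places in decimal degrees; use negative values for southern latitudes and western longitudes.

latitude -68.561°, longitude -49.231°

Central angle δ = d/R = 0.007566 rad.
Start latitude φ₁ = -1.203352 rad; initial bearing θ = 5.804616 rad.
Destination latitude: φ₂ = arcsin( sin φ₁ cos δ + cos φ₁ sin δ cos θ ) = arcsin(-0.930809) = -68.561°.
For the longitude increment, Δλ = atan2( sin θ sin δ cos φ₁, cos δ − sin φ₁ sin φ₂ ) = atan2(-0.001252, 0.131295) = -0.546°.
Hence λ₂ = -48.685° + -0.546° = -49.231°.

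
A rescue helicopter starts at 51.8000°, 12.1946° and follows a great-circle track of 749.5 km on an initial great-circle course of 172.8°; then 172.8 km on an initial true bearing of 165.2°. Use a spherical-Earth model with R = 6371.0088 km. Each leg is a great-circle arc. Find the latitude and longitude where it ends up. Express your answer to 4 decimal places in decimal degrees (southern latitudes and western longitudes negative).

Apply the spherical direct solution leg by leg, carrying full precision between legs.
Leg 1: from (51.8000°, 12.1946°), δ = 749.5/6371.0088 = 0.117642 rad, θ = 172.8° → φ = 45.1060°, λ = 13.3889°.
Leg 2: from (45.1060°, 13.3889°), δ = 172.8/6371.0088 = 0.027123 rad, θ = 165.2° → φ = 43.6022°, λ = 13.9370°.

latitude 43.6022°, longitude 13.9370°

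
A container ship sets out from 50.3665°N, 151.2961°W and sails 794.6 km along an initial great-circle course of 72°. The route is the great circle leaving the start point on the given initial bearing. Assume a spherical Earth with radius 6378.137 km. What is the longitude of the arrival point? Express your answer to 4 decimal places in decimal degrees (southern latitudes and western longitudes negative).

δ = 794.6/6378.137 = 0.124582 rad (7.1380°).
Start latitude φ₁ = 0.879061 rad; initial bearing θ = 1.256637 rad.
Applying the spherical law of cosines for sides, sin φ₂ = sin φ₁ cos δ + cos φ₁ sin δ cos θ = 0.788665, so φ₂ = 52.0609°.
For the longitude increment, Δλ = atan2( sin θ sin δ cos φ₁, cos δ − sin φ₁ sin φ₂ ) = atan2(0.075383, 0.384867) = 11.0821°.
λ₂ = -151.2961° + 11.0821° = -140.2140°.

longitude -140.2140°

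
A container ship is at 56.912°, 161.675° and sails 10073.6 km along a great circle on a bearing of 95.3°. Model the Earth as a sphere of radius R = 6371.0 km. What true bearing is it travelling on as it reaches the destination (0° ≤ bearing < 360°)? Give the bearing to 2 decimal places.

Central angle δ = d/R = 1.581165 rad.
With φ₁ = 56.912° = 0.993302 rad and θ = 95.3° = 1.663299 rad:
sin φ₂ = sin φ₁ cos δ + cos φ₁ sin δ cos θ = (0.837833)(-0.010368) + (0.545926)(0.999946)(-0.092371) = -0.059112
φ₂ = asin(-0.059112) = -0.059146 rad = -3.389°.
Then Δλ = atan2(0.543563, 0.039158) = 1.498882 rad, from sin θ sin δ cos φ₁ over cos δ − sin φ₁ sin φ₂.
λ₂ = 161.675° + 85.880° = 247.555°, normalized to (−180°, 180°] → -112.445°.
The forward bearing on arrival equals the back-azimuth from the destination plus 180°.
Back-azimuth from P₂ (-3.39°, -112.45°) to P₁ (56.91°, 161.68°), with Δλ' = λ₁ − λ₂ = 274.12°: atan2( sin Δλ' cos φ₁ , cos φ₂ sin φ₁ − sin φ₂ cos φ₁ cos Δλ' ) = 327.01°.
Final bearing = (327.01° + 180°) mod 360° = 147.01°.

final bearing 147.01°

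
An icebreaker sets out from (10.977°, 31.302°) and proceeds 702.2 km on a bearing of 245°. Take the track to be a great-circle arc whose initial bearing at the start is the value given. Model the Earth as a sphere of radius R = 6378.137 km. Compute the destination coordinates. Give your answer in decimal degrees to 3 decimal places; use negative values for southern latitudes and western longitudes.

The arc subtends δ = 702.2/6378.137 = 0.110095 rad at the centre.
Start latitude φ₁ = 0.191585 rad; initial bearing θ = 4.276057 rad.
sin φ₂ = sin φ₁ cos δ + cos φ₁ sin δ cos θ = (0.190415)(0.993946) + (0.981704)(0.109873)(-0.422618) = 0.143678
φ₂ = asin(0.143678) = 0.144176 rad = 8.261°.
Δλ = atan2( sin θ sin δ cos φ₁ , cos δ − sin φ₁ sin φ₂ ) = atan2(-0.097756, 0.966587) = -0.100793 rad = -5.775°.
λ₂ = 31.302° + -5.775° = 25.527°.

latitude 8.261°, longitude 25.527°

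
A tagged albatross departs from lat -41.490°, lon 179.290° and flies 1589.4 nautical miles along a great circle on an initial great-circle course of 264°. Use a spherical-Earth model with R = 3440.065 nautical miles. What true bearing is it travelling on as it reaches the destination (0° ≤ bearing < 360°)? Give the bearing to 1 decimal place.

Central angle δ = d/R = 0.462026 rad.
Converting: φ₁ = -0.724137 rad, θ = 4.607669 rad.
Applying the spherical law of cosines for sides, sin φ₂ = sin φ₁ cos δ + cos φ₁ sin δ cos θ = -0.627931, so φ₂ = -38.898°.
Then Δλ = atan2(-0.332079, 0.479154) = -0.606048 rad, from sin θ sin δ cos φ₁ over cos δ − sin φ₁ sin φ₂.
λ₂ = λ₁ + Δλ = 144.566°.
The forward bearing on arrival equals the back-azimuth from the destination plus 180°.
Back-azimuth from P₂ (-38.9°, 144.6°) to P₁ (-41.5°, 179.3°), with Δλ' = λ₁ − λ₂ = 34.7°: atan2( sin Δλ' cos φ₁ , cos φ₂ sin φ₁ − sin φ₂ cos φ₁ cos Δλ' ) = 106.8°.
Final bearing = (106.8° + 180°) mod 360° = 286.8°.

final bearing 286.8°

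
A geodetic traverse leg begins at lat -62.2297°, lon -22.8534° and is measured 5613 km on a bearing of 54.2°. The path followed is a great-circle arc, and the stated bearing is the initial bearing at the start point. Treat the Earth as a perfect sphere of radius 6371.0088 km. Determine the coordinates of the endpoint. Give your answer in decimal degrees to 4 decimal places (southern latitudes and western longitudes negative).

latitude -20.6604°, longitude 19.1094°

The arc subtends δ = 5613/6371.0088 = 0.881022 rad at the centre.
Start latitude φ₁ = -1.086113 rad; initial bearing θ = 0.945968 rad.
sin φ₂ = sin φ₁ cos δ + cos φ₁ sin δ cos θ = (-0.884823)(0.636363) + (0.465928)(0.771390)(0.584958) = -0.352827
φ₂ = asin(-0.352827) = -0.360591 rad = -20.6604°.
For the longitude increment, Δλ = atan2( sin θ sin δ cos φ₁, cos δ − sin φ₁ sin φ₂ ) = atan2(0.291506, 0.324173) = 41.9628°.
λ₂ = -22.8534° + 41.9628° = 19.1094°.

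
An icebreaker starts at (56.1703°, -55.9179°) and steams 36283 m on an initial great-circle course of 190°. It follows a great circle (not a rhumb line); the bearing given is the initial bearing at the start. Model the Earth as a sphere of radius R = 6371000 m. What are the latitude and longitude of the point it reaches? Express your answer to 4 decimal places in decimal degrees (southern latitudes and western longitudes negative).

latitude 55.8489°, longitude -56.0188°

Angular distance δ = d/R = 36283 / 6371000 = 0.005695 rad.
Converting: φ₁ = 0.980357 rad, θ = 3.316126 rad.
sin φ₂ = sin φ₁ cos δ + cos φ₁ sin δ cos θ = (0.830696)(0.999984) + (0.556726)(0.005695)(-0.984808) = 0.827560
φ₂ = asin(0.827560) = 0.974747 rad = 55.8489°.
Then Δλ = atan2(-0.000551, 0.312533) = -0.001762 rad, from sin θ sin δ cos φ₁ over cos δ − sin φ₁ sin φ₂.
Hence λ₂ = -55.9179° + -0.1009° = -56.0188°.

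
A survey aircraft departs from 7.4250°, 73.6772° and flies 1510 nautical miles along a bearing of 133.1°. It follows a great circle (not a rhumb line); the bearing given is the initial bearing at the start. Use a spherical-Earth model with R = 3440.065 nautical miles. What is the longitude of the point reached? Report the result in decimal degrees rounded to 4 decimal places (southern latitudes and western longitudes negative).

longitude 92.0347°

δ = 1510/3440.065 = 0.438945 rad (25.1497°).
Start latitude φ₁ = 0.129591 rad; initial bearing θ = 2.323033 rad.
sin φ₂ = sin φ₁ cos δ + cos φ₁ sin δ cos θ = (0.129228)(0.905200) + (0.991615)(0.424985)(-0.683274) = -0.170969
φ₂ = asin(-0.170969) = -0.171813 rad = -9.8441°.
For the longitude increment, Δλ = atan2( sin θ sin δ cos φ₁, cos δ − sin φ₁ sin φ₂ ) = atan2(0.307706, 0.927294) = 18.3575°.
λ₂ = 73.6772° + 18.3575° = 92.0347°.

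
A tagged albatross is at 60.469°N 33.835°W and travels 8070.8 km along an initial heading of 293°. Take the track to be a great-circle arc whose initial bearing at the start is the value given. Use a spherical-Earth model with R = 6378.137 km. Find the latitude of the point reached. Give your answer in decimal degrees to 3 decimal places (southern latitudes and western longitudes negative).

latitude 26.443°

Angular distance δ = d/R = 8070.8 / 6378.137 = 1.265385 rad.
Start latitude φ₁ = 1.055383 rad; initial bearing θ = 5.113815 rad.
Destination latitude: φ₂ = arcsin( sin φ₁ cos δ + cos φ₁ sin δ cos θ ) = arcsin(0.445300) = 26.443°.
Δλ = atan2( sin θ sin δ cos φ₁ , cos δ − sin φ₁ sin φ₂ ) = atan2(-0.432715, -0.086765) = -1.768685 rad = -101.338°.
λ₂ = -33.835° + -101.338° = -135.173°.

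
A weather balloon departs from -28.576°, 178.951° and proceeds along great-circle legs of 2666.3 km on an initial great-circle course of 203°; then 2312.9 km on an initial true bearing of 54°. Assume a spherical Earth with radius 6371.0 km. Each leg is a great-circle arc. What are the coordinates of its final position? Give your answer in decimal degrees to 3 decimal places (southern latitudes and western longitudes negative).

latitude -35.547°, longitude -174.661°

Apply the spherical direct solution leg by leg, carrying full precision between legs.
Leg 1: from (-28.576°, 178.951°), δ = 2666.3/6371 = 0.418506 rad, θ = 203° → φ = -49.957°, λ = 164.662°.
Leg 2: from (-49.957°, 164.662°), δ = 2312.9/6371 = 0.363036 rad, θ = 54° → φ = -35.547°, λ = -174.661°.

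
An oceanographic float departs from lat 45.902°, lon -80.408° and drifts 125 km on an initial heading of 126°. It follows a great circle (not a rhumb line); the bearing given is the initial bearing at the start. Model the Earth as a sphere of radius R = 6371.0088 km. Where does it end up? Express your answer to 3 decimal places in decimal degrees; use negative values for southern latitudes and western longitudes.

Angular distance δ = d/R = 125 / 6371.0088 = 0.019620 rad.
Converting: φ₁ = 0.801141 rad, θ = 2.199115 rad.
Destination latitude: φ₂ = arcsin( sin φ₁ cos δ + cos φ₁ sin δ cos θ ) = arcsin(0.709988) = 45.234°.
For the longitude increment, Δλ = atan2( sin θ sin δ cos φ₁, cos δ − sin φ₁ sin φ₂ ) = atan2(0.011045, 0.489930) = 1.291°.
Hence λ₂ = -80.408° + 1.291° = -79.117°.

latitude 45.234°, longitude -79.117°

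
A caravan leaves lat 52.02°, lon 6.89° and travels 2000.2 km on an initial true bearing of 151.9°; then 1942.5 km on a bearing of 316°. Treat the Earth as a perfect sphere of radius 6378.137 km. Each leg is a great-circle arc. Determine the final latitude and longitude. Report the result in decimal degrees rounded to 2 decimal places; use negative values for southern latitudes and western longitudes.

latitude 46.96°, longitude -0.58°

Apply the spherical direct solution leg by leg, carrying full precision between legs.
Leg 1: from (52.02°, 6.89°), δ = 2000.2/6378.137 = 0.313603 rad, θ = 151.9° → φ = 35.61°, λ = 17.19°.
Leg 2: from (35.61°, 17.19°), δ = 1942.5/6378.137 = 0.304556 rad, θ = 316° → φ = 46.96°, λ = -0.58°.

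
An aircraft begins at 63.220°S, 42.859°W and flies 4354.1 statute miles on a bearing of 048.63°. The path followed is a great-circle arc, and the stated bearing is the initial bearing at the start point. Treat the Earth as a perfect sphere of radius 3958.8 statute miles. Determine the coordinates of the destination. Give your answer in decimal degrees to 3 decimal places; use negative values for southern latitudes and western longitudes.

δ = 4354.1/3958.8 = 1.099853 rad (63.0170°).
Start latitude φ₁ = -1.103397 rad; initial bearing θ = 0.848754 rad.
Destination latitude: φ₂ = arcsin( sin φ₁ cos δ + cos φ₁ sin δ cos θ ) = arcsin(-0.139691) = -8.030°.
For the longitude increment, Δλ = atan2( sin θ sin δ cos φ₁, cos δ − sin φ₁ sin φ₂ ) = atan2(0.301322, 0.329019) = 42.484°.
λ₂ = λ₁ + Δλ = -0.375°.

latitude -8.030°, longitude -0.375°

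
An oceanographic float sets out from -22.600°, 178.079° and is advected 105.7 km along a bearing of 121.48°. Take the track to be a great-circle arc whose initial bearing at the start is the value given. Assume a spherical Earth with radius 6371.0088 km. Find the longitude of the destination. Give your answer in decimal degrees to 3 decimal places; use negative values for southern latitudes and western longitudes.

longitude 178.960°

Angular distance δ = d/R = 105.7 / 6371.0088 = 0.016591 rad.
Converting: φ₁ = -0.394444 rad, θ = 2.120226 rad.
sin φ₂ = sin φ₁ cos δ + cos φ₁ sin δ cos θ = (-0.384295)(0.999862) + (0.923210)(0.016590)(-0.522201) = -0.392241
φ₂ = asin(-0.392241) = -0.403066 rad = -23.094°.
Then Δλ = atan2(0.013062, 0.849126) = 0.015382 rad, from sin θ sin δ cos φ₁ over cos δ − sin φ₁ sin φ₂.
λ₂ = λ₁ + Δλ = 178.960°.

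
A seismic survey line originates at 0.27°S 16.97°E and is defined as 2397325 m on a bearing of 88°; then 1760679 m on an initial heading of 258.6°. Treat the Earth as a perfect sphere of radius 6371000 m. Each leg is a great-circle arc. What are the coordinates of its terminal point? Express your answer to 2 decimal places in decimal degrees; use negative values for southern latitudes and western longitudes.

latitude -2.63°, longitude 22.99°

Apply the spherical direct solution leg by leg, carrying full precision between legs.
Leg 1: from (-0.27°, 16.97°), δ = 2397325/6371000 = 0.376287 rad, θ = 88° → φ = 0.48°, λ = 38.52°.
Leg 2: from (0.48°, 38.52°), δ = 1760679/6371000 = 0.276358 rad, θ = 258.6° → φ = -2.63°, λ = 22.99°.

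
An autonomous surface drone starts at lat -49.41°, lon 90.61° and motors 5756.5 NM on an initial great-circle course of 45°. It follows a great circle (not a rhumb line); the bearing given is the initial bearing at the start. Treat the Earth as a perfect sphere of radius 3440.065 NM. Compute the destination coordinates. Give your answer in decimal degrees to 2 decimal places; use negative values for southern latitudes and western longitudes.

The arc subtends δ = 5756.5/3440.065 = 1.673370 rad at the centre.
Converting: φ₁ = -0.862367 rad, θ = 0.785398 rad.
Destination latitude: φ₂ = arcsin( sin φ₁ cos δ + cos φ₁ sin δ cos θ ) = arcsin(0.535411) = 32.37°.
Then Δλ = atan2(0.457655, 0.304190) = 0.984177 rad, from sin θ sin δ cos φ₁ over cos δ − sin φ₁ sin φ₂.
λ₂ = 90.61° + 56.39° = 147.00°.

latitude 32.37°, longitude 147.00°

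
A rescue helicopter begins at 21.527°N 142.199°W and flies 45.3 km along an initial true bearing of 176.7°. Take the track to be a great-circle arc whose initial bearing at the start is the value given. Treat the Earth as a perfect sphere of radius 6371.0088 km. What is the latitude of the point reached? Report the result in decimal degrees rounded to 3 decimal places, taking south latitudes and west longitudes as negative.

latitude 21.120°

Central angle δ = d/R = 0.007110 rad.
Converting: φ₁ = 0.375717 rad, θ = 3.083997 rad.
Applying the spherical law of cosines for sides, sin φ₂ = sin φ₁ cos δ + cos φ₁ sin δ cos θ = 0.360327, so φ₂ = 21.120°.
For the longitude increment, Δλ = atan2( sin θ sin δ cos φ₁, cos δ − sin φ₁ sin φ₂ ) = atan2(0.000381, 0.867756) = 0.025°.
Hence λ₂ = -142.199° + 0.025° = -142.174°.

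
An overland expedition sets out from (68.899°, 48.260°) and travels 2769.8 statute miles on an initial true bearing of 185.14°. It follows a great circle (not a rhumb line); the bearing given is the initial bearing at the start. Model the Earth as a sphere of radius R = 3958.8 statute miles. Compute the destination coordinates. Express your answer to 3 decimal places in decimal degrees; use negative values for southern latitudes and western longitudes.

latitude 28.873°, longitude 44.483°

The arc subtends δ = 2769.8/3958.8 = 0.699656 rad at the centre.
Start latitude φ₁ = 1.202514 rad; initial bearing θ = 3.231303 rad.
sin φ₂ = sin φ₁ cos δ + cos φ₁ sin δ cos θ = (0.932947)(0.765063) + (0.360013)(0.643955)(-0.995979) = 0.482864
φ₂ = asin(0.482864) = 0.503922 rad = 28.873°.
Then Δλ = atan2(-0.020770, 0.314577) = -0.065929 rad, from sin θ sin δ cos φ₁ over cos δ − sin φ₁ sin φ₂.
Hence λ₂ = 48.260° + -3.777° = 44.483°.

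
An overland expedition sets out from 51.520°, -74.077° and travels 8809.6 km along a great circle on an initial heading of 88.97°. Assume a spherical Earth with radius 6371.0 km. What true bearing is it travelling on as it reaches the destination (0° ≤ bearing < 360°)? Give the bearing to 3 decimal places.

Angular distance δ = d/R = 8809.6 / 6371 = 1.382766 rad.
Start latitude φ₁ = 0.899194 rad; initial bearing θ = 1.552819 rad.
Applying the spherical law of cosines for sides, sin φ₂ = sin φ₁ cos δ + cos φ₁ sin δ cos θ = 0.157318, so φ₂ = 9.051°.
Then Δλ = atan2(0.611175, 0.063772) = 1.466829 rad, from sin θ sin δ cos φ₁ over cos δ − sin φ₁ sin φ₂.
λ₂ = λ₁ + Δλ = 9.966°.
The forward bearing on arrival equals the back-azimuth from the destination plus 180°.
Back-azimuth from P₂ (9.051°, 9.966°) to P₁ (51.520°, -74.077°), with Δλ' = λ₁ − λ₂ = -84.043°: atan2( sin Δλ' cos φ₁ , cos φ₂ sin φ₁ − sin φ₂ cos φ₁ cos Δλ' ) = 320.951°.
Final bearing = (320.951° + 180°) mod 360° = 140.951°.

final bearing 140.951°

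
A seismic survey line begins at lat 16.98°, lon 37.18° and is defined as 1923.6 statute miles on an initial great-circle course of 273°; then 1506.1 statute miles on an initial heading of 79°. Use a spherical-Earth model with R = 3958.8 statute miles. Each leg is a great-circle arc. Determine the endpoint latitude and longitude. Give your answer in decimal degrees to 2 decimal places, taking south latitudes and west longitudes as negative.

Apply the spherical direct solution leg by leg, carrying full precision between legs.
Leg 1: from (16.98°, 37.18°), δ = 1923.6/3958.8 = 0.485905 rad, θ = 273° → φ = 16.36°, λ = 8.10°.
Leg 2: from (16.36°, 8.10°), δ = 1506.1/3958.8 = 0.380444 rad, θ = 79° → φ = 19.24°, λ = 30.81°.

latitude 19.24°, longitude 30.81°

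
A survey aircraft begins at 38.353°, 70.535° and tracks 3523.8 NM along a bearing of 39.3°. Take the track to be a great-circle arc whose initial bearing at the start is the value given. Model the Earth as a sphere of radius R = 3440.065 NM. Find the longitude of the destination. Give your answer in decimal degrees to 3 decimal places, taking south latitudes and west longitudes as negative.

Central angle δ = d/R = 1.024341 rad.
Converting: φ₁ = 0.669386 rad, θ = 0.685914 rad.
Destination latitude: φ₂ = arcsin( sin φ₁ cos δ + cos φ₁ sin δ cos θ ) = arcsin(0.840926) = 57.238°.
For the longitude increment, Δλ = atan2( sin θ sin δ cos φ₁, cos δ − sin φ₁ sin φ₂ ) = atan2(0.424366, -0.002137) = 90.288°.
λ₂ = λ₁ + Δλ = 160.823°.

longitude 160.823°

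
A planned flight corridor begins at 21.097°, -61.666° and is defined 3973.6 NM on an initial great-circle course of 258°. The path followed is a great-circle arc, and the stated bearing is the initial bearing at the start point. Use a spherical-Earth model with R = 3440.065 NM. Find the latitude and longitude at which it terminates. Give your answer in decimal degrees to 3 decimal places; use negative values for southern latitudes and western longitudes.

latitude -1.839°, longitude -125.213°

δ = 3973.6/3440.065 = 1.155094 rad (66.1820°).
Converting: φ₁ = 0.368212 rad, θ = 4.502949 rad.
Applying the spherical law of cosines for sides, sin φ₂ = sin φ₁ cos δ + cos φ₁ sin δ cos θ = -0.032097, so φ₂ = -1.839°.
Then Δλ = atan2(-0.834863, 0.415385) = -1.109111 rad, from sin θ sin δ cos φ₁ over cos δ − sin φ₁ sin φ₂.
Hence λ₂ = -61.666° + -63.547° = -125.213°.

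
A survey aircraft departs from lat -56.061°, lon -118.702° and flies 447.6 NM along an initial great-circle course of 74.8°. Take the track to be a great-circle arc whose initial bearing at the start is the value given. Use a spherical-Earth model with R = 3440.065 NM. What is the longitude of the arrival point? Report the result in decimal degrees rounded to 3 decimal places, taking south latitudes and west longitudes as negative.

longitude -106.557°

Central angle δ = d/R = 0.130114 rad.
Converting: φ₁ = -0.978449 rad, θ = 1.305506 rad.
Applying the spherical law of cosines for sides, sin φ₂ = sin φ₁ cos δ + cos φ₁ sin δ cos θ = -0.803627, so φ₂ = -53.478°.
For the longitude increment, Δλ = atan2( sin θ sin δ cos φ₁, cos δ − sin φ₁ sin φ₂ ) = atan2(0.069905, 0.324832) = 12.145°.
λ₂ = -118.702° + 12.145° = -106.557°.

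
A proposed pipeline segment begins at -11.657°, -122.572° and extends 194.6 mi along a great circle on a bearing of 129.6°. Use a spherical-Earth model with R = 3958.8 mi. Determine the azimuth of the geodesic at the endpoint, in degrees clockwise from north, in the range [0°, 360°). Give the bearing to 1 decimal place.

final bearing 129.1°

Angular distance δ = d/R = 194.6 / 3958.8 = 0.049156 rad.
Converting: φ₁ = -0.203453 rad, θ = 2.261947 rad.
Applying the spherical law of cosines for sides, sin φ₂ = sin φ₁ cos δ + cos φ₁ sin δ cos θ = -0.232483, so φ₂ = -13.443°.
For the longitude increment, Δλ = atan2( sin θ sin δ cos φ₁, cos δ − sin φ₁ sin φ₂ ) = atan2(0.037079, 0.951818) = 2.231°.
Hence λ₂ = -122.572° + 2.231° = -120.341°.
The forward bearing on arrival equals the back-azimuth from the destination plus 180°.
Back-azimuth from P₂ (-13.4°, -120.3°) to P₁ (-11.7°, -122.6°), with Δλ' = λ₁ − λ₂ = -2.2°: atan2( sin Δλ' cos φ₁ , cos φ₂ sin φ₁ − sin φ₂ cos φ₁ cos Δλ' ) = 309.1°.
Final bearing = (309.1° + 180°) mod 360° = 129.1°.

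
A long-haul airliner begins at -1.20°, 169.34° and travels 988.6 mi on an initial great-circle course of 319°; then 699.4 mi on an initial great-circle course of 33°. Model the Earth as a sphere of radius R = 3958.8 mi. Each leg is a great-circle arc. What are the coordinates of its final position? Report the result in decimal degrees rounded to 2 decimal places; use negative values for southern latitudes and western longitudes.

latitude 18.00°, longitude 165.65°

Apply the spherical direct solution leg by leg, carrying full precision between legs.
Leg 1: from (-1.20°, 169.34°), δ = 988.6/3958.8 = 0.249722 rad, θ = 319° → φ = 9.57°, λ = 159.88°.
Leg 2: from (9.57°, 159.88°), δ = 699.4/3958.8 = 0.176670 rad, θ = 33° → φ = 18.00°, λ = 165.65°.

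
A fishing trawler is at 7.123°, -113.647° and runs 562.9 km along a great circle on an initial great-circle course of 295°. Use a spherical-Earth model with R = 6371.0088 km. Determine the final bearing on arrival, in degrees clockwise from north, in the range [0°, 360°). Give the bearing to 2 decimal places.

The arc subtends δ = 562.9/6371.0088 = 0.088353 rad at the centre.
Start latitude φ₁ = 0.124320 rad; initial bearing θ = 5.148721 rad.
Destination latitude: φ₂ = arcsin( sin φ₁ cos δ + cos φ₁ sin δ cos θ ) = arcsin(0.160520) = 9.237°.
For the longitude increment, Δλ = atan2( sin θ sin δ cos φ₁, cos δ − sin φ₁ sin φ₂ ) = atan2(-0.079354, 0.976195) = -4.647°.
Hence λ₂ = -113.647° + -4.647° = -118.294°.
The forward bearing on arrival equals the back-azimuth from the destination plus 180°.
Back-azimuth from P₂ (9.24°, -118.29°) to P₁ (7.12°, -113.65°), with Δλ' = λ₁ − λ₂ = 4.65°: atan2( sin Δλ' cos φ₁ , cos φ₂ sin φ₁ − sin φ₂ cos φ₁ cos Δλ' ) = 114.34°.
Final bearing = (114.34° + 180°) mod 360° = 294.34°.

final bearing 294.34°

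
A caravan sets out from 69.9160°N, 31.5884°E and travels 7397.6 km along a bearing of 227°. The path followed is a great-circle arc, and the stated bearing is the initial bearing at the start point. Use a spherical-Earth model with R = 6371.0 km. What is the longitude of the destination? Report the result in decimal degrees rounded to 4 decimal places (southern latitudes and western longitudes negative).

longitude -11.2171°

δ = 7397.6/6371 = 1.161136 rad (66.5282°).
With φ₁ = 69.9160° = 1.220264 rad and θ = 227° = 3.961897 rad:
Applying the spherical law of cosines for sides, sin φ₂ = sin φ₁ cos δ + cos φ₁ sin δ cos θ = 0.159259, so φ₂ = 9.1639°.
For the longitude increment, Δλ = atan2( sin θ sin δ cos φ₁, cos δ − sin φ₁ sin φ₂ ) = atan2(-0.230364, 0.248723) = -42.8055°.
λ₂ = 31.5884° + -42.8055° = -11.2171°.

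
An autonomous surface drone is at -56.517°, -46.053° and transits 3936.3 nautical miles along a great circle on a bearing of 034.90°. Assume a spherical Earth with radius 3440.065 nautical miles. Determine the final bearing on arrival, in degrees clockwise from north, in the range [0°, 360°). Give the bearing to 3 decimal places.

Angular distance δ = d/R = 3936.3 / 3440.065 = 1.144252 rad.
Start latitude φ₁ = -0.986408 rad; initial bearing θ = 0.609120 rad.
Applying the spherical law of cosines for sides, sin φ₂ = sin φ₁ cos δ + cos φ₁ sin δ cos θ = 0.066859, so φ₂ = 3.834°.
Then Δλ = atan2(0.287365, 0.469491) = 0.549253 rad, from sin θ sin δ cos φ₁ over cos δ − sin φ₁ sin φ₂.
λ₂ = λ₁ + Δλ = -14.583°.
The forward bearing on arrival equals the back-azimuth from the destination plus 180°.
Back-azimuth from P₂ (3.834°, -14.583°) to P₁ (-56.517°, -46.053°), with Δλ' = λ₁ − λ₂ = -31.470°: atan2( sin Δλ' cos φ₁ , cos φ₂ sin φ₁ − sin φ₂ cos φ₁ cos Δλ' ) = 198.443°.
Final bearing = (198.443° + 180°) mod 360° = 18.443°.

final bearing 18.443°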